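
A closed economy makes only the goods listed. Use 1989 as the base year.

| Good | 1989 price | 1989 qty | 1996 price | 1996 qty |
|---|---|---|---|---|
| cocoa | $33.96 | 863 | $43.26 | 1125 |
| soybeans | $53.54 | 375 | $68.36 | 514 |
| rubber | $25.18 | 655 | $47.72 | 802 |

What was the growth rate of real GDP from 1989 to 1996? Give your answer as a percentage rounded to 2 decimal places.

Real GDP 1989 = Nominal GDP 1989 = 33.96·863 + 53.54·375 + 25.18·655 = 65877.88.
Real GDP 1996 (at 1989 prices) = 33.96·1125 + 53.54·514 + 25.18·802 = 85918.92.
Real growth = 85918.92/65877.88 − 1 = 0.3042.

30.42%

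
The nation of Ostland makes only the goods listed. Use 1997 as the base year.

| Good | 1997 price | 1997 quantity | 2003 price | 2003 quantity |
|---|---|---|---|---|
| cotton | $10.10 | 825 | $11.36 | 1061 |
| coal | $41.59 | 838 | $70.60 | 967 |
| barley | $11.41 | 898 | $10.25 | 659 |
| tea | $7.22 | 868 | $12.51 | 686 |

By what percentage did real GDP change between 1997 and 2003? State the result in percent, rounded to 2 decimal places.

6.21%

Real GDP 1997 = Nominal GDP 1997 = 10.10·825 + 41.59·838 + 11.41·898 + 7.22·868 = 59698.06.
Real GDP 2003 (at 1997 prices) = 10.10·1061 + 41.59·967 + 11.41·659 + 7.22·686 = 63405.74.
Real growth = 63405.74/59698.06 − 1 = 0.0621.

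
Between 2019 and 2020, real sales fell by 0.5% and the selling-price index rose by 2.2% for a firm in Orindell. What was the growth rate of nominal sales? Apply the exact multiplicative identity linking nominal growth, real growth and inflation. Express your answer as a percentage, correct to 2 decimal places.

(1 + g_nom) = (1 + g_real)(1 + π) = 0.9950 × 1.0220 = 1.01689.

1.69%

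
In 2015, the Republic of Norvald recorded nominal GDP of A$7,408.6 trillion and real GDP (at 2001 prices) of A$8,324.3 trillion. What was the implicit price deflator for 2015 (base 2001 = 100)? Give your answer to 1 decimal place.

89.0

implicit price deflator = (Nominal / Real) × 100 = 7408.6 / 8324.3 × 100 = 89.00.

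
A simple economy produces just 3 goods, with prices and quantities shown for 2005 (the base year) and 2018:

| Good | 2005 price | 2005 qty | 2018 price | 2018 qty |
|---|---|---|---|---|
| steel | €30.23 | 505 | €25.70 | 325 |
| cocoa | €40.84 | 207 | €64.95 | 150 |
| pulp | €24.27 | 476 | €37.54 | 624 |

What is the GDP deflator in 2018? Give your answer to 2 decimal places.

133.53

Nominal GDP 2018 = 25.70·325 + 64.95·150 + 37.54·624 = 41519.96.
Real GDP 2018 (at 2005 prices) = 30.23·325 + 40.84·150 + 24.27·624 = 31095.23.
Deflator = Nominal/Real × 100 = 41519.96/31095.23 × 100 = 133.525.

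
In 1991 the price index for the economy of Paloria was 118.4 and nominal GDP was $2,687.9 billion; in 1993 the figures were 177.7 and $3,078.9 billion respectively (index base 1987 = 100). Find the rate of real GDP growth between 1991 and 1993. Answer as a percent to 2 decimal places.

Real GDP 1991 = 2687.9 / 1.184 = 2270.19.
Real GDP 1993 = 3078.9 / 1.777 = 1732.64.
Real growth = 1732.64 / 2270.19 − 1 = -0.2368.

-23.68%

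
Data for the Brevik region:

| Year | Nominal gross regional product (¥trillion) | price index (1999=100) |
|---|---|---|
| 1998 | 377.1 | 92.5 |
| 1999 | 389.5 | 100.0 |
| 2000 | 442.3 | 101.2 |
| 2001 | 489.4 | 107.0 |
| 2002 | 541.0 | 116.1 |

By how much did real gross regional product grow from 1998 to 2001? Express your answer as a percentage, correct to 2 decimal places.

12.19%

Real gross regional product 1998 = 377.1/0.925 = 407.68.
Real gross regional product 2001 = 489.4/1.070 = 457.38.
Change = 457.38/407.68 − 1 = 0.1219.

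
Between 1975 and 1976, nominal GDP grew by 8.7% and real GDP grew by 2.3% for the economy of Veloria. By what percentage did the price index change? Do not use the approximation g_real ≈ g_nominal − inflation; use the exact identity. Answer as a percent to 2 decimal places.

(1 + g_nom) = (1 + g_real)(1 + π), so π = 1.0870 / 1.0230 − 1 = 0.06256.

6.26%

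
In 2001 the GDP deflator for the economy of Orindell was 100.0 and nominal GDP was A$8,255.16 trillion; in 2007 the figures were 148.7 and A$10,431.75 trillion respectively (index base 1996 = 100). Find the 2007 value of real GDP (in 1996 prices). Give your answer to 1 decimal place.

Real GDP = Nominal / (GDP deflator/100) = 10431.75 / 1.487 = 7015.30.

A$7,015.3 trillion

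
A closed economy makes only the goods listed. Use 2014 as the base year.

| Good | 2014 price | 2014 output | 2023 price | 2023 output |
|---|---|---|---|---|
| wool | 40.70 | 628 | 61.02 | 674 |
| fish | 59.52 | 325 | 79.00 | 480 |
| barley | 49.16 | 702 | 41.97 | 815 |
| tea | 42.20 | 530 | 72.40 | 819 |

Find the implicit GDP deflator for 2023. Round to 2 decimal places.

132.09

Nominal GDP 2023 = 61.02·674 + 79.00·480 + 41.97·815 + 72.40·819 = 172548.63.
Real GDP 2023 (at 2014 prices) = 40.70·674 + 59.52·480 + 49.16·815 + 42.20·819 = 130628.60.
Deflator = Nominal/Real × 100 = 172548.63/130628.60 × 100 = 132.091.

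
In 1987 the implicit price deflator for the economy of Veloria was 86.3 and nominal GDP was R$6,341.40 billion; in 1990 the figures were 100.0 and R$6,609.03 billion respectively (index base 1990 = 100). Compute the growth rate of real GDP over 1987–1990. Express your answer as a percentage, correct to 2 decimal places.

-10.06%

Real GDP 1987 = 6341.40 / 0.863 = 7348.09.
Real GDP 1990 = 6609.03 / 1.000 = 6609.03.
Real growth = 6609.03 / 7348.09 − 1 = -0.1006.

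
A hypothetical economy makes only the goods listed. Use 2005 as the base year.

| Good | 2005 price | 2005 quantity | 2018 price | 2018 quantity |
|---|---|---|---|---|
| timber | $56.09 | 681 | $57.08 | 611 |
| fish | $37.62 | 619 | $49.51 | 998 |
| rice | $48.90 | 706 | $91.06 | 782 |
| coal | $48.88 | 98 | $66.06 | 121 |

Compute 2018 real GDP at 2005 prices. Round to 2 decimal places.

Real GDP 2018 = Σ (p_2005 × q_2018) = 56.09·611 + 37.62·998 + 48.90·782 + 48.88·121 = 115970.03.

$115970.03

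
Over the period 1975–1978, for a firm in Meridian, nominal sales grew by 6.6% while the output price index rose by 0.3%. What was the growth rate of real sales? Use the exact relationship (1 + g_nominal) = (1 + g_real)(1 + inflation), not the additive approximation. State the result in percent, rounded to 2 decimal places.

6.28%

(1 + g_nom) = (1 + g_real)(1 + π), so g_real = 1.0660 / 1.0030 − 1 = 0.06281.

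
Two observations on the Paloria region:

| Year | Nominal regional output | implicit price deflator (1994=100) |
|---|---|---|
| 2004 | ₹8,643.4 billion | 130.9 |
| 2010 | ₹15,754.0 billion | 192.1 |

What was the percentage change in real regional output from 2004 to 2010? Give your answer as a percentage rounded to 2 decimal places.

24.20%

Real regional output 2004 = 8643.4 / 1.309 = 6603.06.
Real regional output 2010 = 15754.0 / 1.921 = 8200.94.
Real growth = 8200.94 / 6603.06 − 1 = 0.2420.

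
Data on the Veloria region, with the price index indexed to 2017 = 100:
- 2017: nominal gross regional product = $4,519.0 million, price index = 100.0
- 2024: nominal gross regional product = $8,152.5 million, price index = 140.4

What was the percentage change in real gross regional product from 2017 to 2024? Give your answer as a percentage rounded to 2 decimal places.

28.49%

Real gross regional product 2017 = 4519.0 / 1.000 = 4519.00.
Real gross regional product 2024 = 8152.5 / 1.404 = 5806.62.
Real growth = 5806.62 / 4519.00 − 1 = 0.2849.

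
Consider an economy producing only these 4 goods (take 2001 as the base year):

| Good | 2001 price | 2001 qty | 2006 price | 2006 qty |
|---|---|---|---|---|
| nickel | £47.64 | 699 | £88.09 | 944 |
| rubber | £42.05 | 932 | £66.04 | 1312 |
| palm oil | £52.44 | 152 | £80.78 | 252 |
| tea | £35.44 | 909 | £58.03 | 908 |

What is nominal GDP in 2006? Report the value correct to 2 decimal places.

Nominal GDP 2006 = Σ (p_2006 × q_2006) = 88.09·944 + 66.04·1312 + 80.78·252 + 58.03·908 = 242849.24.

£242849.24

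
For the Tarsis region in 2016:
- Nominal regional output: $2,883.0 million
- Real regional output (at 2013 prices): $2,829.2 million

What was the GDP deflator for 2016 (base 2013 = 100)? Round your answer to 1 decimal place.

101.9

GDP deflator = (Nominal / Real) × 100 = 2883.0 / 2829.2 × 100 = 101.90.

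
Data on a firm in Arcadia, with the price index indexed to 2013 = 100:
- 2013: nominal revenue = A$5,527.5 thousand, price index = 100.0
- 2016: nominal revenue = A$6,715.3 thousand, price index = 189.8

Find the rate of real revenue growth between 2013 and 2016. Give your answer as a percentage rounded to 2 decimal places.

-35.99%

Deflate each year: 2013 → 5527.5/1.000 = 5527.50; 2016 → 6715.3/1.898 = 3538.09.
So real revenue changed by 3538.09/5527.50 − 1 = -0.3599, i.e. -35.99%.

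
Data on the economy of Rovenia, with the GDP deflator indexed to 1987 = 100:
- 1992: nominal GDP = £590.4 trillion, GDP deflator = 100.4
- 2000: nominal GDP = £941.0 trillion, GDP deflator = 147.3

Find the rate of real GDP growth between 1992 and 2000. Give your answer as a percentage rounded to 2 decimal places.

Deflate each year: 1992 → 590.4/1.004 = 588.05; 2000 → 941.0/1.473 = 638.83.
So real GDP changed by 638.83/588.05 − 1 = 0.0864, i.e. 8.64%.

8.64%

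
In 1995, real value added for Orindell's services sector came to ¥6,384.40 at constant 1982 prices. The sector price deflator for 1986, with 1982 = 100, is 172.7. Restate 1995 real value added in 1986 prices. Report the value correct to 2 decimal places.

Real value added in 1986 prices = Real value added in 1982 prices × (P_1986/P_1982) = 6384.40 × 1.727 = 11025.86.

¥11,025.86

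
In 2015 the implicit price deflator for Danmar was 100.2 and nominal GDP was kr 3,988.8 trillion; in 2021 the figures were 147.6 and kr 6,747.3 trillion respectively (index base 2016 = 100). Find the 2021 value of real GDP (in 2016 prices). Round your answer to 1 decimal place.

kr 4,571.3 trillion

Real GDP = Nominal / (implicit price deflator/100) = 6747.3 / 1.476 = 4571.34.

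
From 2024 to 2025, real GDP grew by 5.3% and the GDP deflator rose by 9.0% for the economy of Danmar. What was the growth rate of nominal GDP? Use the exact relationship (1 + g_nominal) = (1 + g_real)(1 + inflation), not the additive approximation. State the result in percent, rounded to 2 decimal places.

14.78%

(1 + g_nom) = (1 + g_real)(1 + π) = 1.0530 × 1.0900 = 1.14777.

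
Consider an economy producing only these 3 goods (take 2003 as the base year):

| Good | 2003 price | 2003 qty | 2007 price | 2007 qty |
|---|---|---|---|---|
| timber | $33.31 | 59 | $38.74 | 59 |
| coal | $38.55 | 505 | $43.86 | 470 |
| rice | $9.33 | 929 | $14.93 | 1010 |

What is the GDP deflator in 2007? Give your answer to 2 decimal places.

Nominal GDP 2007 = 38.74·59 + 43.86·470 + 14.93·1010 = 37979.16.
Real GDP 2007 (at 2003 prices) = 33.31·59 + 38.55·470 + 9.33·1010 = 29507.09.
Deflator = Nominal/Real × 100 = 37979.16/29507.09 × 100 = 128.712.

128.71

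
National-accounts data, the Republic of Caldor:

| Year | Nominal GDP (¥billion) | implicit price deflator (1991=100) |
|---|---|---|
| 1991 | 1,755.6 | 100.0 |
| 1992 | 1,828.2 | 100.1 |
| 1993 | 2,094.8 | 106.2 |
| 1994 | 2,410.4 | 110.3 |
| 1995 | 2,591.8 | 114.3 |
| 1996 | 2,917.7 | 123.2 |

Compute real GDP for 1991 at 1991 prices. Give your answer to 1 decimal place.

¥1,755.6 billion

Real GDP 1991 = 1755.6 / 1.000 = 1755.60.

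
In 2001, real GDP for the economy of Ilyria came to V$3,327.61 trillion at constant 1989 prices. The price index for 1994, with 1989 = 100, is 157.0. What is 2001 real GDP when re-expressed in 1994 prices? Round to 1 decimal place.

V$5,224.3 trillion

Real GDP in 1994 prices = Real GDP in 1989 prices × (P_1994/P_1989) = 3327.61 × 1.570 = 5224.35.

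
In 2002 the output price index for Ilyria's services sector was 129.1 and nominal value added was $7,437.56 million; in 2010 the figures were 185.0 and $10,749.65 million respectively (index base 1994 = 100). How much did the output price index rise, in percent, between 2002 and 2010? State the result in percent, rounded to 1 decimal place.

43.3%

Price-level change = 185.0 / 129.1 − 1 = 0.4330.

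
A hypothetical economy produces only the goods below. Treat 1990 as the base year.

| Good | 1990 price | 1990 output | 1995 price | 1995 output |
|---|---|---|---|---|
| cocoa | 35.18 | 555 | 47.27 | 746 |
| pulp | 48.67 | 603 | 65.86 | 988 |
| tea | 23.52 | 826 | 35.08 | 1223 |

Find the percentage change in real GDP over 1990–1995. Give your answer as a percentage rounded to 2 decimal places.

50.94%

Real GDP 1990 = Nominal GDP 1990 = 35.18·555 + 48.67·603 + 23.52·826 = 68300.43.
Real GDP 1995 (at 1990 prices) = 35.18·746 + 48.67·988 + 23.52·1223 = 103095.20.
Real growth = 103095.20/68300.43 − 1 = 0.5094.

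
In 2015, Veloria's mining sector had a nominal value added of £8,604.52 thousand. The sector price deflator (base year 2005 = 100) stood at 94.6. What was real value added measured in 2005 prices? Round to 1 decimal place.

Real value added = Nominal / (sector price deflator/100) = 8604.52 / 0.946 = 9095.69.

£9,095.7 thousand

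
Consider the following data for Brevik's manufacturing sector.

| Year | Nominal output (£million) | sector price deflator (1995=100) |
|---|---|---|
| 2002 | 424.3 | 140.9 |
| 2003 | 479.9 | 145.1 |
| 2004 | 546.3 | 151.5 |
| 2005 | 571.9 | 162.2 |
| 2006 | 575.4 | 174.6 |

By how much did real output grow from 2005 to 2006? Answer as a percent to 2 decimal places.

Real output 2005 = 571.9/1.622 = 352.59.
Real output 2006 = 575.4/1.746 = 329.55.
Change = 329.55/352.59 − 1 = -0.0653.

-6.53%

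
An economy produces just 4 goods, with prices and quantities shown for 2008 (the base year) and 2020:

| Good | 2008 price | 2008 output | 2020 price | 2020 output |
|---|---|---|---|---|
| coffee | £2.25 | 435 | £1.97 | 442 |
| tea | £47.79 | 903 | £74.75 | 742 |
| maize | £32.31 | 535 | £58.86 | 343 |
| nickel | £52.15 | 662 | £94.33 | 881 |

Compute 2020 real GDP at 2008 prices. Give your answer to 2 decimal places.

Real GDP 2020 = Σ (p_2008 × q_2020) = 2.25·442 + 47.79·742 + 32.31·343 + 52.15·881 = 93481.16.

£93481.16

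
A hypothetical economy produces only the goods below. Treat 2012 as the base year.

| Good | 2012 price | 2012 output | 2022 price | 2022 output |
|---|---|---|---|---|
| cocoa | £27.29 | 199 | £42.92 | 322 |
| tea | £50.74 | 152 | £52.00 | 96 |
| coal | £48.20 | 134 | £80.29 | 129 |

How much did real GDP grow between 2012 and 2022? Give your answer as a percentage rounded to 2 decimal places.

1.40%

Real GDP 2012 = Nominal GDP 2012 = 27.29·199 + 50.74·152 + 48.20·134 = 19601.99.
Real GDP 2022 (at 2012 prices) = 27.29·322 + 50.74·96 + 48.20·129 = 19876.22.
Real growth = 19876.22/19601.99 − 1 = 0.0140.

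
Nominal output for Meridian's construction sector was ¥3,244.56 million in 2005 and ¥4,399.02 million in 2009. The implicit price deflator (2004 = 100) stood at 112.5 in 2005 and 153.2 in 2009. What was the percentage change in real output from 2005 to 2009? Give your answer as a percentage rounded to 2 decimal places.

-0.44%

Real output 2005 = 3244.56 / 1.125 = 2884.05.
Real output 2009 = 4399.02 / 1.532 = 2871.42.
Real growth = 2871.42 / 2884.05 − 1 = -0.0044.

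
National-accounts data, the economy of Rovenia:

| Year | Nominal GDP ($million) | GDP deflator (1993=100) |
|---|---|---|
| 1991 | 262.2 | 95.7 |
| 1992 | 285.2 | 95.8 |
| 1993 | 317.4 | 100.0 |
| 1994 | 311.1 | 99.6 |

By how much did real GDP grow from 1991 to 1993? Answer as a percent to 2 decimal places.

Real GDP 1991 = 262.2/0.957 = 273.98.
Real GDP 1993 = 317.4/1.000 = 317.40.
Change = 317.40/273.98 − 1 = 0.1585.

15.85%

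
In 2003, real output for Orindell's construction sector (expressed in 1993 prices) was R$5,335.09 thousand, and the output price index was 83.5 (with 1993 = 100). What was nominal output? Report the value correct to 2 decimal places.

Nominal output = Real × (output price index/100) = 5335.09 × 0.835 = 4454.80.

R$4,454.80 thousand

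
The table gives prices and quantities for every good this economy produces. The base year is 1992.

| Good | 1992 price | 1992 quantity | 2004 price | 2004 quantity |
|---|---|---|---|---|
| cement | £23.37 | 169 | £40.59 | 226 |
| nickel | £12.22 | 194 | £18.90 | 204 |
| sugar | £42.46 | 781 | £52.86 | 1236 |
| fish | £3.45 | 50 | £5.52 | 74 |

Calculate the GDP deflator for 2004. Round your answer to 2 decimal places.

Nominal GDP 2004 = 40.59·226 + 18.90·204 + 52.86·1236 + 5.52·74 = 78772.38.
Real GDP 2004 (at 1992 prices) = 23.37·226 + 12.22·204 + 42.46·1236 + 3.45·74 = 60510.36.
Deflator = Nominal/Real × 100 = 78772.38/60510.36 × 100 = 130.180.

130.18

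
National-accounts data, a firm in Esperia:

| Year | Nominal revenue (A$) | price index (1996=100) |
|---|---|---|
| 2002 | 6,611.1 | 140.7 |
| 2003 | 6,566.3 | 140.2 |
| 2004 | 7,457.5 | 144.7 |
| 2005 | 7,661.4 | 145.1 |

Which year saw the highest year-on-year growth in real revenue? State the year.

2003: real = 6566.3/1.402 = 4683.52; growth vs 2002 (4698.72) = -0.32%.
2004: real = 7457.5/1.447 = 5153.77; growth vs 2003 (4683.52) = 10.04%.
2005: real = 7661.4/1.451 = 5280.08; growth vs 2004 (5153.77) = 2.45%.

2004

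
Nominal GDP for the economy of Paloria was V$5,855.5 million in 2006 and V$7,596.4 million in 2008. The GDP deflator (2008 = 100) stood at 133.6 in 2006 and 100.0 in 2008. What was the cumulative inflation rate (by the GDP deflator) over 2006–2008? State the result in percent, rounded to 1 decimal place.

-25.1%

Price-level change = 100.0 / 133.6 − 1 = -0.2515.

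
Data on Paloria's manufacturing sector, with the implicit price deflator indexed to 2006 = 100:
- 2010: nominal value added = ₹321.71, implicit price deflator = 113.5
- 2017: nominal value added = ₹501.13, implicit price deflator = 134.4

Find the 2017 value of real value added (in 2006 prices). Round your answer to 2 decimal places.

Real value added = Nominal / (implicit price deflator/100) = 501.13 / 1.344 = 372.86.

₹372.86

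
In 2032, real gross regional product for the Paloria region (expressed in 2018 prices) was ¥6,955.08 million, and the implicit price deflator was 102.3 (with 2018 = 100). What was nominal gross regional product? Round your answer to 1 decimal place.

¥7,115.0 million

Nominal gross regional product = Real × (implicit price deflator/100) = 6955.08 × 1.023 = 7115.05.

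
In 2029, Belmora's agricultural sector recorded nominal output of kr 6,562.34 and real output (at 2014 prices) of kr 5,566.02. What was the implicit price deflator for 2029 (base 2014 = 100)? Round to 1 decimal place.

implicit price deflator = (Nominal / Real) × 100 = 6562.34 / 5566.02 × 100 = 117.90.

117.9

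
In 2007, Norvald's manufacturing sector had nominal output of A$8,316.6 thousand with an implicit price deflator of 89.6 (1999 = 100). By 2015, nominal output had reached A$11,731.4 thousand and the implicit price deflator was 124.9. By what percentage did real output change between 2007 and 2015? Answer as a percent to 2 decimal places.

Deflate each year: 2007 → 8316.6/0.896 = 9281.92; 2015 → 11731.4/1.249 = 9392.63.
So real output changed by 9392.63/9281.92 − 1 = 0.0119, i.e. 1.19%.

1.19%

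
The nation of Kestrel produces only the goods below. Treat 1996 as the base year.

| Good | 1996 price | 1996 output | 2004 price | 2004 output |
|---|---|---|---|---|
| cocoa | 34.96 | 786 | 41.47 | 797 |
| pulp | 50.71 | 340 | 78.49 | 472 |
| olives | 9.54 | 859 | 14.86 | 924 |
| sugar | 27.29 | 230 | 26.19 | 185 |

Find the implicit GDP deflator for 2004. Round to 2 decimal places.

Nominal GDP 2004 = 41.47·797 + 78.49·472 + 14.86·924 + 26.19·185 = 88674.66.
Real GDP 2004 (at 1996 prices) = 34.96·797 + 50.71·472 + 9.54·924 + 27.29·185 = 65661.85.
Deflator = Nominal/Real × 100 = 88674.66/65661.85 × 100 = 135.047.

135.05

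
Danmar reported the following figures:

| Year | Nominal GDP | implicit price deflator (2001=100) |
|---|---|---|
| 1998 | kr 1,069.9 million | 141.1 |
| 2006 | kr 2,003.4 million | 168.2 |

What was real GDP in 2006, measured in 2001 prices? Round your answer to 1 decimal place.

Real GDP = Nominal / (implicit price deflator/100) = 2003.4 / 1.682 = 1191.08.

kr 1,191.1 million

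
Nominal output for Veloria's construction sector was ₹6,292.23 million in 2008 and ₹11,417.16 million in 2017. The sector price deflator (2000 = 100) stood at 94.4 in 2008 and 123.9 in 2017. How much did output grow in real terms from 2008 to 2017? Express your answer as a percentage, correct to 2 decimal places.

38.25%

Real output 2008 = 6292.23 / 0.944 = 6665.50.
Real output 2017 = 11417.16 / 1.239 = 9214.82.
Real growth = 9214.82 / 6665.50 − 1 = 0.3825.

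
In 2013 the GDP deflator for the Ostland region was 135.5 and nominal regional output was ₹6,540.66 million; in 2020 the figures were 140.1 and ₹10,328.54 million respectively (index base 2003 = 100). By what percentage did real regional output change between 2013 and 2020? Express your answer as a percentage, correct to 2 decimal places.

Deflate each year: 2013 → 6540.66/1.355 = 4827.06; 2020 → 10328.54/1.401 = 7372.26.
So real regional output changed by 7372.26/4827.06 − 1 = 0.5273, i.e. 52.73%.

52.73%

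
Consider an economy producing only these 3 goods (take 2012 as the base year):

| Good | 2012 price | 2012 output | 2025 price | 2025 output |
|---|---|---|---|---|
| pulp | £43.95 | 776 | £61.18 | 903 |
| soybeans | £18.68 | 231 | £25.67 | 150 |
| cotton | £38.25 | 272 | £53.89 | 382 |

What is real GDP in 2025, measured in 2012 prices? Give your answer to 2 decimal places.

£57100.35

Real GDP 2025 = Σ (p_2012 × q_2025) = 43.95·903 + 18.68·150 + 38.25·382 = 57100.35.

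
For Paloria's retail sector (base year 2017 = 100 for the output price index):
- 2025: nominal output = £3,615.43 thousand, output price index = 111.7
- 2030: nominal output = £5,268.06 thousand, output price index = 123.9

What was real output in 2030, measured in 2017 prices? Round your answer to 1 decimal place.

Real output = Nominal / (output price index/100) = 5268.06 / 1.239 = 4251.86.

£4,251.9 thousand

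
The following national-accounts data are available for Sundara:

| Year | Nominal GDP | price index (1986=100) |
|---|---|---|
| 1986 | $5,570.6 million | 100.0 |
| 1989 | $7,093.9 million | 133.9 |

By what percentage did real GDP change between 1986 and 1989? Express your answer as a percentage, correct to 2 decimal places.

Real GDP 1986 = 5570.6 / 1.000 = 5570.60.
Real GDP 1989 = 7093.9 / 1.339 = 5297.91.
Real growth = 5297.91 / 5570.60 − 1 = -0.0490.

-4.90%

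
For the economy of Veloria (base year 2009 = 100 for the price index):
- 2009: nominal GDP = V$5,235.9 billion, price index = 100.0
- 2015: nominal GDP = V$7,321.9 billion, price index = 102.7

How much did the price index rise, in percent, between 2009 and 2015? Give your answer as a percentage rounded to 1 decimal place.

2.7%

Price-level change = 102.7 / 100.0 − 1 = 0.0270.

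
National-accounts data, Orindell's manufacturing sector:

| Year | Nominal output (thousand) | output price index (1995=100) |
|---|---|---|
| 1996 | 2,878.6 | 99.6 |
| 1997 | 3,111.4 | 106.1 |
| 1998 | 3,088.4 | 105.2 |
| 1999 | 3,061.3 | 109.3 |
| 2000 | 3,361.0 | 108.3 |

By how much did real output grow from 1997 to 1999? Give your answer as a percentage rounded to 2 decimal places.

-4.49%

Real output 1997 = 3111.4/1.061 = 2932.52.
Real output 1999 = 3061.3/1.093 = 2800.82.
Change = 2800.82/2932.52 − 1 = -0.0449.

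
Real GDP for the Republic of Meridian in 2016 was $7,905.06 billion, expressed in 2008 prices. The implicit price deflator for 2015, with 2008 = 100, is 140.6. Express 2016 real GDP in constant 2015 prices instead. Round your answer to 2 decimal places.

$11,114.51 billion

Real GDP in 2015 prices = Real GDP in 2008 prices × (P_2015/P_2008) = 7905.06 × 1.406 = 11114.51.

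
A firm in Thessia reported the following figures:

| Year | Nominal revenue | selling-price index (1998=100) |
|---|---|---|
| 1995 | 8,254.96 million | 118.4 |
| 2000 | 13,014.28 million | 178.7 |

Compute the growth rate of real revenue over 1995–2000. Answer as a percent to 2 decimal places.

Deflate each year: 1995 → 8254.96/1.184 = 6972.09; 2000 → 13014.28/1.787 = 7282.75.
So real revenue changed by 7282.75/6972.09 − 1 = 0.0446, i.e. 4.46%.

4.46%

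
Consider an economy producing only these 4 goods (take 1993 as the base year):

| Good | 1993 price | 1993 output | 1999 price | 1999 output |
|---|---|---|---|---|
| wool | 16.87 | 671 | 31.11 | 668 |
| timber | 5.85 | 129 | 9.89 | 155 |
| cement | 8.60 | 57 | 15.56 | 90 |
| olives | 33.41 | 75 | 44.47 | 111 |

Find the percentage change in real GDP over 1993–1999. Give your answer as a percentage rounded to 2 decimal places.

10.54%

Real GDP 1993 = Nominal GDP 1993 = 16.87·671 + 5.85·129 + 8.60·57 + 33.41·75 = 15070.37.
Real GDP 1999 (at 1993 prices) = 16.87·668 + 5.85·155 + 8.60·90 + 33.41·111 = 16658.42.
Real growth = 16658.42/15070.37 − 1 = 0.1054.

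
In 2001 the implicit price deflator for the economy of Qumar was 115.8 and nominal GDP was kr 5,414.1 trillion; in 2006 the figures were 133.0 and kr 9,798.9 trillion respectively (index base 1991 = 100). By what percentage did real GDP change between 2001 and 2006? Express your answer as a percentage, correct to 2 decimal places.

Real GDP 2001 = 5414.1 / 1.158 = 4675.39.
Real GDP 2006 = 9798.9 / 1.330 = 7367.59.
Real growth = 7367.59 / 4675.39 − 1 = 0.5758.

57.58%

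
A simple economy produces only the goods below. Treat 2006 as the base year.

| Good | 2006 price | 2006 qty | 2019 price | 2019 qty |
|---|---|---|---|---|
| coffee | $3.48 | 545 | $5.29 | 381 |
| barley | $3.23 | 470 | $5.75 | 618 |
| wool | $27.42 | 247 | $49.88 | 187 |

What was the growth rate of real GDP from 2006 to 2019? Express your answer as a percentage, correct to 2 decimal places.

Real GDP 2006 = Nominal GDP 2006 = 3.48·545 + 3.23·470 + 27.42·247 = 10187.44.
Real GDP 2019 (at 2006 prices) = 3.48·381 + 3.23·618 + 27.42·187 = 8449.56.
Real growth = 8449.56/10187.44 − 1 = -0.1706.

-17.06%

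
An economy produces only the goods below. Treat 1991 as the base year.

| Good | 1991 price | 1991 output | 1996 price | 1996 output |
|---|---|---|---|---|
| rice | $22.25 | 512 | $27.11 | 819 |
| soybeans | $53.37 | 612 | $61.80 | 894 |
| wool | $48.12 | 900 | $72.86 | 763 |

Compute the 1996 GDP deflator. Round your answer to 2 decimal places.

129.61

Nominal GDP 1996 = 27.11·819 + 61.80·894 + 72.86·763 = 133044.47.
Real GDP 1996 (at 1991 prices) = 22.25·819 + 53.37·894 + 48.12·763 = 102651.09.
Deflator = Nominal/Real × 100 = 133044.47/102651.09 × 100 = 129.608.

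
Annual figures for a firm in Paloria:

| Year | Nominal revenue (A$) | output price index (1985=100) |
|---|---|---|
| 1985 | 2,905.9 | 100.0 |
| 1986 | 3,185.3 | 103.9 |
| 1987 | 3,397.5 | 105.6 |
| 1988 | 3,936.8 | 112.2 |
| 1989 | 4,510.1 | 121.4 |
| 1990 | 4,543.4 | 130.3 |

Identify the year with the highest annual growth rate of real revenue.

1988

1986: real = 3185.3/1.039 = 3065.74; growth vs 1985 (2905.90) = 5.50%.
1987: real = 3397.5/1.056 = 3217.33; growth vs 1986 (3065.74) = 4.94%.
1988: real = 3936.8/1.122 = 3508.73; growth vs 1987 (3217.33) = 9.06%.
1989: real = 4510.1/1.214 = 3715.07; growth vs 1988 (3508.73) = 5.88%.
1990: real = 4543.4/1.303 = 3486.88; growth vs 1989 (3715.07) = -6.14%.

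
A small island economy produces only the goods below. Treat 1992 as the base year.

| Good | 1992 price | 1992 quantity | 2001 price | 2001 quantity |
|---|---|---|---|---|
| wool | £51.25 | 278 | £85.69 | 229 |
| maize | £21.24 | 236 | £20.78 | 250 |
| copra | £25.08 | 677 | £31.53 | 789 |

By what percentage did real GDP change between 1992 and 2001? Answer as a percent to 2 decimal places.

Real GDP 1992 = Nominal GDP 1992 = 51.25·278 + 21.24·236 + 25.08·677 = 36239.30.
Real GDP 2001 (at 1992 prices) = 51.25·229 + 21.24·250 + 25.08·789 = 36834.37.
Real growth = 36834.37/36239.30 − 1 = 0.0164.

1.64%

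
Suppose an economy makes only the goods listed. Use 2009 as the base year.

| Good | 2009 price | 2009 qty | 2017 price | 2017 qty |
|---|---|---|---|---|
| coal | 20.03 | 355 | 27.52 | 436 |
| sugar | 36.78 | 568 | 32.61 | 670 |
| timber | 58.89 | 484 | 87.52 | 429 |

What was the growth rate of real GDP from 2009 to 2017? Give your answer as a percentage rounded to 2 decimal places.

3.78%

Real GDP 2009 = Nominal GDP 2009 = 20.03·355 + 36.78·568 + 58.89·484 = 56504.45.
Real GDP 2017 (at 2009 prices) = 20.03·436 + 36.78·670 + 58.89·429 = 58639.49.
Real growth = 58639.49/56504.45 − 1 = 0.0378.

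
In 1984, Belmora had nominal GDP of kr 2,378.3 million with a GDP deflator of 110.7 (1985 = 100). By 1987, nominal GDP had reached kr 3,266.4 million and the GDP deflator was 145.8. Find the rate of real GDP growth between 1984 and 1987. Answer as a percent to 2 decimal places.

Real GDP 1984 = 2378.3 / 1.107 = 2148.42.
Real GDP 1987 = 3266.4 / 1.458 = 2240.33.
Real growth = 2240.33 / 2148.42 − 1 = 0.0428.

4.28%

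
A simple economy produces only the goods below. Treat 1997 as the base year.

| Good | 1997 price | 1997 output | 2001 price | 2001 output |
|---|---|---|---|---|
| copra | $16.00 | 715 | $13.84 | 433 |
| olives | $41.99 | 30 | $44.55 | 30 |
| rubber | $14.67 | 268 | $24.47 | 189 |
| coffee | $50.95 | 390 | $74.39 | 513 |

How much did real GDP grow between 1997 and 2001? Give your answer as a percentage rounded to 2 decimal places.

1.63%

Real GDP 1997 = Nominal GDP 1997 = 16.00·715 + 41.99·30 + 14.67·268 + 50.95·390 = 36501.76.
Real GDP 2001 (at 1997 prices) = 16.00·433 + 41.99·30 + 14.67·189 + 50.95·513 = 37097.68.
Real growth = 37097.68/36501.76 − 1 = 0.0163.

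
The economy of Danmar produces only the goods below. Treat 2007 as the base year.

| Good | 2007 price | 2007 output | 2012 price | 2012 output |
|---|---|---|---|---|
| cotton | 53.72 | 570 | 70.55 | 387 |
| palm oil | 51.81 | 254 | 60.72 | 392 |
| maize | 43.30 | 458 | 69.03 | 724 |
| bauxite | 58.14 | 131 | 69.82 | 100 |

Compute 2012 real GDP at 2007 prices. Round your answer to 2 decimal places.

Real GDP 2012 = Σ (p_2007 × q_2012) = 53.72·387 + 51.81·392 + 43.30·724 + 58.14·100 = 78262.36.

78262.36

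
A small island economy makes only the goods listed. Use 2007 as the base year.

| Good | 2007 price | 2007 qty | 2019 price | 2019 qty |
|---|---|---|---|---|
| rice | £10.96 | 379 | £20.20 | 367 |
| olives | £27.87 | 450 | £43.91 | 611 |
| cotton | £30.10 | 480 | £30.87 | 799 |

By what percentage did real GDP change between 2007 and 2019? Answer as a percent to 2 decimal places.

44.82%

Real GDP 2007 = Nominal GDP 2007 = 10.96·379 + 27.87·450 + 30.10·480 = 31143.34.
Real GDP 2019 (at 2007 prices) = 10.96·367 + 27.87·611 + 30.10·799 = 45100.79.
Real growth = 45100.79/31143.34 − 1 = 0.4482.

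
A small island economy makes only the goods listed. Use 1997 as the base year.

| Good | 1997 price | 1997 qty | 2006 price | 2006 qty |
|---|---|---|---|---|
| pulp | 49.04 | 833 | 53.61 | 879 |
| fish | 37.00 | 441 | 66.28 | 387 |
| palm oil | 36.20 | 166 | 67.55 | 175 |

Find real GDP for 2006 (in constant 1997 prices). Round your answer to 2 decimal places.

Real GDP 2006 = Σ (p_1997 × q_2006) = 49.04·879 + 37.00·387 + 36.20·175 = 63760.16.

63760.16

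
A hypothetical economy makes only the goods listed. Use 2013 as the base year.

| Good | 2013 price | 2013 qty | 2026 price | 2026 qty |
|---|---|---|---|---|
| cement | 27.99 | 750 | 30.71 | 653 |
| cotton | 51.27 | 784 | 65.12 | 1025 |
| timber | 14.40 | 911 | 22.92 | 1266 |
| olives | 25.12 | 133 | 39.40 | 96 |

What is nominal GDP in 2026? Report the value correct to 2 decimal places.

119600.75

Nominal GDP 2026 = Σ (p_2026 × q_2026) = 30.71·653 + 65.12·1025 + 22.92·1266 + 39.40·96 = 119600.75.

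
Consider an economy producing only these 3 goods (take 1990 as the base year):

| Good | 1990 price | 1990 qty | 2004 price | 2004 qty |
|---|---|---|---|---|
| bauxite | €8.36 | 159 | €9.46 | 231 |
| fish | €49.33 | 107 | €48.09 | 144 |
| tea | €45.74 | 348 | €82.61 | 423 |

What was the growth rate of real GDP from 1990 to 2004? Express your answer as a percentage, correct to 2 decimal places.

26.00%

Real GDP 1990 = Nominal GDP 1990 = 8.36·159 + 49.33·107 + 45.74·348 = 22525.07.
Real GDP 2004 (at 1990 prices) = 8.36·231 + 49.33·144 + 45.74·423 = 28382.70.
Real growth = 28382.70/22525.07 − 1 = 0.2600.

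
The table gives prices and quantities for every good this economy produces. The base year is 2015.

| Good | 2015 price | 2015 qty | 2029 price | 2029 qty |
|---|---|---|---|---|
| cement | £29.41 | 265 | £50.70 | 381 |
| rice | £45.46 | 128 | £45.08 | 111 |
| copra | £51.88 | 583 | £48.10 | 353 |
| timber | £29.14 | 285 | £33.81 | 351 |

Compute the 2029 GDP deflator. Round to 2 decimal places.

118.70

Nominal GDP 2029 = 50.70·381 + 45.08·111 + 48.10·353 + 33.81·351 = 53167.19.
Real GDP 2029 (at 2015 prices) = 29.41·381 + 45.46·111 + 51.88·353 + 29.14·351 = 44793.05.
Deflator = Nominal/Real × 100 = 53167.19/44793.05 × 100 = 118.695.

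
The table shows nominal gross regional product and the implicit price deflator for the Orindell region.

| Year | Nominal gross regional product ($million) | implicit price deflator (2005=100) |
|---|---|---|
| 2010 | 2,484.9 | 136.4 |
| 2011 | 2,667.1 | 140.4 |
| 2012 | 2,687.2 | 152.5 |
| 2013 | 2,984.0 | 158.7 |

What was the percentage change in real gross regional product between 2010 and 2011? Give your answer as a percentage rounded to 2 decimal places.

Real gross regional product 2010 = 2484.9/1.364 = 1821.77.
Real gross regional product 2011 = 2667.1/1.404 = 1899.64.
Change = 1899.64/1821.77 − 1 = 0.0427.

4.27%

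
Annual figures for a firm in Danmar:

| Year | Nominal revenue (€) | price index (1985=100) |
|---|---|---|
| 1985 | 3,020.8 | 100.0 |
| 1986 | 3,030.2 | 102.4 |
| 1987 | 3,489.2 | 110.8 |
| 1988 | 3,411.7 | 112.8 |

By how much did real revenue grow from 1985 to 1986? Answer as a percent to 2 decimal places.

Real revenue 1985 = 3020.8/1.000 = 3020.80.
Real revenue 1986 = 3030.2/1.024 = 2959.18.
Change = 2959.18/3020.80 − 1 = -0.0204.

-2.04%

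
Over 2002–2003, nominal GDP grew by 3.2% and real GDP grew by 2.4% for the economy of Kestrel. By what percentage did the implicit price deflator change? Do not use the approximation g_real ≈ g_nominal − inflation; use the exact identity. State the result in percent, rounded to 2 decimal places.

(1 + g_nom) = (1 + g_real)(1 + π), so π = 1.0320 / 1.0240 − 1 = 0.00781.

0.78%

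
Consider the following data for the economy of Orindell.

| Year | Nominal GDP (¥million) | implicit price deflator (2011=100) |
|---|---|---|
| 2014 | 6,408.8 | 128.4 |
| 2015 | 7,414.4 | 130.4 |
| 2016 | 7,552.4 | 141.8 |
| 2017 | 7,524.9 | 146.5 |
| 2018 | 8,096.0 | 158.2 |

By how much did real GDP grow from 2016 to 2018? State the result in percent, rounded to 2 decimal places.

Real GDP 2016 = 7552.4/1.418 = 5326.09.
Real GDP 2018 = 8096.0/1.582 = 5117.57.
Change = 5117.57/5326.09 − 1 = -0.0392.

-3.92%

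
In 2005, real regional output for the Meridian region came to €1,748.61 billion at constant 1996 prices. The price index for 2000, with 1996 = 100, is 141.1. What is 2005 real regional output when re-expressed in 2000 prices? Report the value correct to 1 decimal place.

Real regional output in 2000 prices = Real regional output in 1996 prices × (P_2000/P_1996) = 1748.61 × 1.411 = 2467.29.

€2,467.3 billion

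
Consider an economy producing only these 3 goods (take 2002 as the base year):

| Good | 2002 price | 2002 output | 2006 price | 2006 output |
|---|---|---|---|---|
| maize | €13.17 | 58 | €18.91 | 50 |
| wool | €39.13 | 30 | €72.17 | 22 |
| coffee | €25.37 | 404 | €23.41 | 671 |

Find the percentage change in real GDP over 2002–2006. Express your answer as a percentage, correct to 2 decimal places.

52.15%

Real GDP 2002 = Nominal GDP 2002 = 13.17·58 + 39.13·30 + 25.37·404 = 12187.24.
Real GDP 2006 (at 2002 prices) = 13.17·50 + 39.13·22 + 25.37·671 = 18542.63.
Real growth = 18542.63/12187.24 − 1 = 0.5215.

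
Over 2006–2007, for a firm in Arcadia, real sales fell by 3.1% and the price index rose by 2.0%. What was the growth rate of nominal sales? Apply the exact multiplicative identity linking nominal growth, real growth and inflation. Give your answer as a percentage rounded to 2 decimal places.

-1.16%

(1 + g_nom) = (1 + g_real)(1 + π) = 0.9690 × 1.0200 = 0.98838.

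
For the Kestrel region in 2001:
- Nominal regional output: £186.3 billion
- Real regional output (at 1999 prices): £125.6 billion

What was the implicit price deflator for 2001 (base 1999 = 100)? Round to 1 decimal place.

implicit price deflator = (Nominal / Real) × 100 = 186.3 / 125.6 × 100 = 148.33.

148.3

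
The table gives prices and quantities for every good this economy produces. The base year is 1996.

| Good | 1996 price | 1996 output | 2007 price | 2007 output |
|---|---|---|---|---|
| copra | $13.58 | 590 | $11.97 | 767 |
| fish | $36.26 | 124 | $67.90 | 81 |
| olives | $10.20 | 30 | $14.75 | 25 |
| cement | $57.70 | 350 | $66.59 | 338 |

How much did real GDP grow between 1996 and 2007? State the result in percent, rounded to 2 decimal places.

0.31%

Real GDP 1996 = Nominal GDP 1996 = 13.58·590 + 36.26·124 + 10.20·30 + 57.70·350 = 33009.44.
Real GDP 2007 (at 1996 prices) = 13.58·767 + 36.26·81 + 10.20·25 + 57.70·338 = 33110.52.
Real growth = 33110.52/33009.44 − 1 = 0.0031.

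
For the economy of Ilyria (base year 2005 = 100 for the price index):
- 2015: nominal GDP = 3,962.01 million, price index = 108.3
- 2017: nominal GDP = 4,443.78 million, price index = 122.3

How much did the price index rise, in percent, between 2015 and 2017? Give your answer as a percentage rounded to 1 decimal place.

12.9%

Price-level change = 122.3 / 108.3 − 1 = 0.1293.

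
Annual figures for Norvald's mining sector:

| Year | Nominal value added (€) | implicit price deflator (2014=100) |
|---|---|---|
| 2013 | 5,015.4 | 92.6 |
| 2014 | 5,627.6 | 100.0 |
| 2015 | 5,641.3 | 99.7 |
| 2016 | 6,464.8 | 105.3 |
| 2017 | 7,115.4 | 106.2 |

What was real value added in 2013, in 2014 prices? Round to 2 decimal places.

Real value added 2013 = 5015.4 / 0.926 = 5416.20.

€5,416.20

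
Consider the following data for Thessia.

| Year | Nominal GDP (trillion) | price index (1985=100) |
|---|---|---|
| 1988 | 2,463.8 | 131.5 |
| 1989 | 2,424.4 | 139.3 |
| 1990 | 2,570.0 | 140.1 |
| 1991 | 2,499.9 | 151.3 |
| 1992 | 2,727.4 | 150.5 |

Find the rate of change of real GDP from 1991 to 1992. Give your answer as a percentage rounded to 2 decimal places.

9.68%

Real GDP 1991 = 2499.9/1.513 = 1652.28.
Real GDP 1992 = 2727.4/1.505 = 1812.23.
Change = 1812.23/1652.28 − 1 = 0.0968.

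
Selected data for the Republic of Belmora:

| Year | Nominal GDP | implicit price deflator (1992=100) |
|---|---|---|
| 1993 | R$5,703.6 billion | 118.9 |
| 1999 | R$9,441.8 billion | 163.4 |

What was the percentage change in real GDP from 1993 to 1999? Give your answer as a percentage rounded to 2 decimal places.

Deflate each year: 1993 → 5703.6/1.189 = 4796.97; 1999 → 9441.8/1.634 = 5778.34.
So real GDP changed by 5778.34/4796.97 − 1 = 0.2046, i.e. 20.46%.

20.46%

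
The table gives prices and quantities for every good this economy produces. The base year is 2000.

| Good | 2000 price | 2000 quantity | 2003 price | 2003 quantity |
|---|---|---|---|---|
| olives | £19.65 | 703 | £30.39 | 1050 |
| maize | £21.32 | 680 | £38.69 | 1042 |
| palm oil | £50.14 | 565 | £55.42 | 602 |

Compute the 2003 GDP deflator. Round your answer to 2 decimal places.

Nominal GDP 2003 = 30.39·1050 + 38.69·1042 + 55.42·602 = 105587.32.
Real GDP 2003 (at 2000 prices) = 19.65·1050 + 21.32·1042 + 50.14·602 = 73032.22.
Deflator = Nominal/Real × 100 = 105587.32/73032.22 × 100 = 144.576.

144.58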